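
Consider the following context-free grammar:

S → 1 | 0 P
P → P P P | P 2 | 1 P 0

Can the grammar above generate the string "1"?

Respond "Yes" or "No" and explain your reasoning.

Yes - a valid derivation exists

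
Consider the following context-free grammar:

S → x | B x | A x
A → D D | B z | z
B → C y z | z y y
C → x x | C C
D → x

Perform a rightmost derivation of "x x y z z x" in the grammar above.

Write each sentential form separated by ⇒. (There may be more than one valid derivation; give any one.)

S ⇒ A x ⇒ B z x ⇒ C y z z x ⇒ x x y z z x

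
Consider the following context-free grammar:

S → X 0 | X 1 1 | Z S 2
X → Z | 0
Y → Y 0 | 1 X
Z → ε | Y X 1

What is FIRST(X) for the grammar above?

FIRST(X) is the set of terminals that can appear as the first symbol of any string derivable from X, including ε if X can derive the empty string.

We compute FIRST(X) using the standard algorithm.
FIRST(S) = {0, 1}
FIRST(X) = {0, 1, ε}
FIRST(Y) = {1}
FIRST(Z) = {1, ε}
Therefore, FIRST(X) = {0, 1, ε}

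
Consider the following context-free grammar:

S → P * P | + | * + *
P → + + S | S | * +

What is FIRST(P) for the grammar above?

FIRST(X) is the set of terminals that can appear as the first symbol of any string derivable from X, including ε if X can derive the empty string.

We compute FIRST(P) using the standard algorithm.
FIRST(P) = {*, +}
FIRST(S) = {*, +}
Therefore, FIRST(P) = {*, +}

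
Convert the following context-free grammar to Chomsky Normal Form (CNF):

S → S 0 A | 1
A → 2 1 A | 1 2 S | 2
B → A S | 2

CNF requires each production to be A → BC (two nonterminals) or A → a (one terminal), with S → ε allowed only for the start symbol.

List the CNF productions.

T0 → 0; S → 1; T2 → 2; T1 → 1; A → 2; B → 2; S → S X0; X0 → T0 A; A → T2 X1; X1 → T1 A; A → T1 X2; X2 → T2 S; B → A S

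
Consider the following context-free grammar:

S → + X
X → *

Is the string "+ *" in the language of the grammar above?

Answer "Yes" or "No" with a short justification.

Yes - a valid derivation exists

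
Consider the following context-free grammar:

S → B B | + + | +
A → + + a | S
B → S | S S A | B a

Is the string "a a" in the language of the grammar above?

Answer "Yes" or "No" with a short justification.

No - no valid derivation exists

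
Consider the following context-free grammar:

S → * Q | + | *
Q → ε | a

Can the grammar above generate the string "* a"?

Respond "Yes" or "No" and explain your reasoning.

Yes - a valid derivation exists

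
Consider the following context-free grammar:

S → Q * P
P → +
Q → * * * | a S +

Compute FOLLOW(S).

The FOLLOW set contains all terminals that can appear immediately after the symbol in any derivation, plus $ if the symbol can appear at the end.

We compute FOLLOW(S) using the standard algorithm.
FOLLOW(S) starts with {$}.
FIRST(P) = {+}
FIRST(Q) = {*, a}
FIRST(S) = {*, a}
FOLLOW(P) = {$, +}
FOLLOW(Q) = {*}
FOLLOW(S) = {$, +}
Therefore, FOLLOW(S) = {$, +}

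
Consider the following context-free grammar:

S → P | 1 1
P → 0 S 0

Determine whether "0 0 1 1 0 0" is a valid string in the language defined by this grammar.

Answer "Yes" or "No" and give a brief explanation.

Yes - a valid derivation exists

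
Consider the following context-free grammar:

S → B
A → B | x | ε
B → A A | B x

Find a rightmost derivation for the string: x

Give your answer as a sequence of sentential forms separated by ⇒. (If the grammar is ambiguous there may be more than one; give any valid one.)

S ⇒ B ⇒ A A ⇒ A x ⇒ x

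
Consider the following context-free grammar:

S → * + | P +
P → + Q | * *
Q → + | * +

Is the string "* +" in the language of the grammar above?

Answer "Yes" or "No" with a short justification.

Yes - a valid derivation exists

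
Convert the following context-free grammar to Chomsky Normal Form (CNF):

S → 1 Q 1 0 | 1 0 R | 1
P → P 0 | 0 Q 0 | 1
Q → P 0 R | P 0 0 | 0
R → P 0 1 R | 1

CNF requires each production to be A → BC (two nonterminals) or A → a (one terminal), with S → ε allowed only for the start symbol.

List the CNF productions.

T1 → 1; T0 → 0; S → 1; P → 1; Q → 0; R → 1; S → T1 X0; X0 → Q X1; X1 → T1 T0; S → T1 X2; X2 → T0 R; P → P T0; P → T0 X3; X3 → Q T0; Q → P X4; X4 → T0 R; Q → P X5; X5 → T0 T0; R → P X6; X6 → T0 X7; X7 → T1 R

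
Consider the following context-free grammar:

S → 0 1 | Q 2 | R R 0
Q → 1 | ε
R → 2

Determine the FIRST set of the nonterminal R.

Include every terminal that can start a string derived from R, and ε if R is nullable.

We compute FIRST(R) using the standard algorithm.
FIRST(Q) = {1, ε}
FIRST(R) = {2}
FIRST(S) = {0, 1, 2}
Therefore, FIRST(R) = {2}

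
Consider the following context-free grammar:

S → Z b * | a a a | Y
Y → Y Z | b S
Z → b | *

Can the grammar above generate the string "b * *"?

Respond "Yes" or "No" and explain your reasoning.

No - no valid derivation exists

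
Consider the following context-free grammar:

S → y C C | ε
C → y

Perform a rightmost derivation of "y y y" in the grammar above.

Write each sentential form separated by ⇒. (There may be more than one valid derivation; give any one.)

S ⇒ y C C ⇒ y C y ⇒ y y y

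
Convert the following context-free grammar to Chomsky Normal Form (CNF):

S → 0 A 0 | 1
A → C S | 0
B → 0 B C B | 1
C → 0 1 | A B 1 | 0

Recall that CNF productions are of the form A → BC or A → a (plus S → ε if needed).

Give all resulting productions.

T0 → 0; S → 1; A → 0; B → 1; T1 → 1; C → 0; S → T0 X0; X0 → A T0; A → C S; B → T0 X1; X1 → B X2; X2 → C B; C → T0 T1; C → A X3; X3 → B T1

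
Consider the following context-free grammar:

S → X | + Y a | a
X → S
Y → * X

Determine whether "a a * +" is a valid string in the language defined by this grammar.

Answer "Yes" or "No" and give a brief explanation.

No - no valid derivation exists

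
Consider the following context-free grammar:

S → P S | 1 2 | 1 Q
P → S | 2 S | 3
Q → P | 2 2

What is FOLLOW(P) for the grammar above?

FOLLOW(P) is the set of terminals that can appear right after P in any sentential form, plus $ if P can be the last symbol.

We compute FOLLOW(P) using the standard algorithm.
FOLLOW(S) starts with {$}.
FIRST(P) = {1, 2, 3}
FIRST(Q) = {1, 2, 3}
FIRST(S) = {1, 2, 3}
FOLLOW(P) = {$, 1, 2, 3}
FOLLOW(Q) = {$, 1, 2, 3}
FOLLOW(S) = {$, 1, 2, 3}
Therefore, FOLLOW(P) = {$, 1, 2, 3}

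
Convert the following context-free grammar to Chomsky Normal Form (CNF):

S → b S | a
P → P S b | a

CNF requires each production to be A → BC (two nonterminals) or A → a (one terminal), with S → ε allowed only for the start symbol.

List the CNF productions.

TB → b; S → a; P → a; S → TB S; P → P X0; X0 → S TB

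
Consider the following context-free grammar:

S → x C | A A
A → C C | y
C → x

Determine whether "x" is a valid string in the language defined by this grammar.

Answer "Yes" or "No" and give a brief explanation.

No - no valid derivation exists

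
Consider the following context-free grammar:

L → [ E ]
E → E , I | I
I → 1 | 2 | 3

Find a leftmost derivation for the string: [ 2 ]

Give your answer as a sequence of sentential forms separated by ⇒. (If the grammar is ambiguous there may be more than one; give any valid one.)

L ⇒ [ E ] ⇒ [ I ] ⇒ [ 2 ]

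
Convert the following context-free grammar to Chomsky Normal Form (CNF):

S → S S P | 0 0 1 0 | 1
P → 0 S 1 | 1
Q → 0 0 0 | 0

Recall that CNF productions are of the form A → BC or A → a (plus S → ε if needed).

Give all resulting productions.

T0 → 0; T1 → 1; S → 1; P → 1; Q → 0; S → S X0; X0 → S P; S → T0 X1; X1 → T0 X2; X2 → T1 T0; P → T0 X3; X3 → S T1; Q → T0 X4; X4 → T0 T0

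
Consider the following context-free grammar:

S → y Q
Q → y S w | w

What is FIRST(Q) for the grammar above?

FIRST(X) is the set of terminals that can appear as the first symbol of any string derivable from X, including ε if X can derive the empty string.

We compute FIRST(Q) using the standard algorithm.
FIRST(Q) = {w, y}
FIRST(S) = {y}
Therefore, FIRST(Q) = {w, y}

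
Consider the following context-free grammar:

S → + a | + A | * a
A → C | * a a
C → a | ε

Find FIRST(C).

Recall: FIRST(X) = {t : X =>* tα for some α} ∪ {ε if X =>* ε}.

We compute FIRST(C) using the standard algorithm.
FIRST(A) = {*, a, ε}
FIRST(C) = {a, ε}
FIRST(S) = {*, +}
Therefore, FIRST(C) = {a, ε}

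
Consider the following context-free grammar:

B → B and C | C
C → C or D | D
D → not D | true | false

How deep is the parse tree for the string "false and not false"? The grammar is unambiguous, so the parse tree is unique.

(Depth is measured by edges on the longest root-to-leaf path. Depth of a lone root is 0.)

4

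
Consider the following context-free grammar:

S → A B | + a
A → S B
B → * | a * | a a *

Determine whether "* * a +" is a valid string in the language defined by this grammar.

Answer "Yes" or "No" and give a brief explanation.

No - no valid derivation exists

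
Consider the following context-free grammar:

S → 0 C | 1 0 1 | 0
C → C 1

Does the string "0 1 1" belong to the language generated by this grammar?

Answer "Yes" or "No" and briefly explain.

No - no valid derivation exists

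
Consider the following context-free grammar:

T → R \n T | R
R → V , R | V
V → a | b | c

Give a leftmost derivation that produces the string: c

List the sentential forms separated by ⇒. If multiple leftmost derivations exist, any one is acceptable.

T ⇒ R ⇒ V ⇒ c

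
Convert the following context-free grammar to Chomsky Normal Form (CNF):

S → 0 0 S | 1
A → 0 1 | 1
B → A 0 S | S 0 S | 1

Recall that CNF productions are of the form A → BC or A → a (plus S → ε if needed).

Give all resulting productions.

T0 → 0; S → 1; T1 → 1; A → 1; B → 1; S → T0 X0; X0 → T0 S; A → T0 T1; B → A X1; X1 → T0 S; B → S X2; X2 → T0 S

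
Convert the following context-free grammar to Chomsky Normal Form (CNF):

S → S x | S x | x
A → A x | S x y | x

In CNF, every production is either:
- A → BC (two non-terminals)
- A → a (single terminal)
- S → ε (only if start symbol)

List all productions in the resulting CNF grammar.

TX → x; S → x; TY → y; A → x; S → S TX; S → S TX; A → A TX; A → S X0; X0 → TX TY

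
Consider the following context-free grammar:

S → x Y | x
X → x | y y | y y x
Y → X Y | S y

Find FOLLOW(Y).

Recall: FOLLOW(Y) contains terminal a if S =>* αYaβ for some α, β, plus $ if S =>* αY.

We compute FOLLOW(Y) using the standard algorithm.
FOLLOW(S) starts with {$}.
FIRST(S) = {x}
FIRST(X) = {x, y}
FIRST(Y) = {x, y}
FOLLOW(S) = {$, y}
FOLLOW(X) = {x, y}
FOLLOW(Y) = {$, y}
Therefore, FOLLOW(Y) = {$, y}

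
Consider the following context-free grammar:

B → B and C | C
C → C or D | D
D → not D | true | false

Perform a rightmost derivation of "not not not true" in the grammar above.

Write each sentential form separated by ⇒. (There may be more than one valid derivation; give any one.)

B ⇒ C ⇒ D ⇒ not D ⇒ not not D ⇒ not not not D ⇒ not not not true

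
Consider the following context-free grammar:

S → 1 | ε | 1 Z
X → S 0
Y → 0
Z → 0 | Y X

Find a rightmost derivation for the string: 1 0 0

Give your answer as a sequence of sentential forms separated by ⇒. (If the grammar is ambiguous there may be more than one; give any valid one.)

S ⇒ 1 Z ⇒ 1 Y X ⇒ 1 Y S 0 ⇒ 1 Y 0 ⇒ 1 0 0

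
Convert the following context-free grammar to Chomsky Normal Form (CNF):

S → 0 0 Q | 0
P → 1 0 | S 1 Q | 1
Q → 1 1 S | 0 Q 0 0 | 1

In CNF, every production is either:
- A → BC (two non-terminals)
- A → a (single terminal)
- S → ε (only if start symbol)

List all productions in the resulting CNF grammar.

T0 → 0; S → 0; T1 → 1; P → 1; Q → 1; S → T0 X0; X0 → T0 Q; P → T1 T0; P → S X1; X1 → T1 Q; Q → T1 X2; X2 → T1 S; Q → T0 X3; X3 → Q X4; X4 → T0 T0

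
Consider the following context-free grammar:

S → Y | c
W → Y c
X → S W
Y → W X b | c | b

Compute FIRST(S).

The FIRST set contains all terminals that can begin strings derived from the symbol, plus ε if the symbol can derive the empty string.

We compute FIRST(S) using the standard algorithm.
FIRST(S) = {b, c}
FIRST(W) = {b, c}
FIRST(X) = {b, c}
FIRST(Y) = {b, c}
Therefore, FIRST(S) = {b, c}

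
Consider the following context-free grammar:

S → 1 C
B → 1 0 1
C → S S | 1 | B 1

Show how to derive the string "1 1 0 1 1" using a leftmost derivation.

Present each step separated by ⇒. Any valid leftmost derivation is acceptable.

S ⇒ 1 C ⇒ 1 B 1 ⇒ 1 1 0 1 1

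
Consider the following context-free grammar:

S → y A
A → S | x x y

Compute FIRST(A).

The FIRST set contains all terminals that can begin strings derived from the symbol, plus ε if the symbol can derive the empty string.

We compute FIRST(A) using the standard algorithm.
FIRST(A) = {x, y}
FIRST(S) = {y}
Therefore, FIRST(A) = {x, y}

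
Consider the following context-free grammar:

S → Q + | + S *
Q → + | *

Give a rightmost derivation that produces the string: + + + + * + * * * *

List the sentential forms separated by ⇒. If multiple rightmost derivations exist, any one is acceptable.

S ⇒ + S * ⇒ + + S * * ⇒ + + + S * * * ⇒ + + + + S * * * * ⇒ + + + + Q + * * * * ⇒ + + + + * + * * * *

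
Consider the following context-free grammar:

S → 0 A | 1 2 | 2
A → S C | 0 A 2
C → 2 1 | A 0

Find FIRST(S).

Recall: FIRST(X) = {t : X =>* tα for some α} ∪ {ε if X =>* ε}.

We compute FIRST(S) using the standard algorithm.
FIRST(A) = {0, 1, 2}
FIRST(C) = {0, 1, 2}
FIRST(S) = {0, 1, 2}
Therefore, FIRST(S) = {0, 1, 2}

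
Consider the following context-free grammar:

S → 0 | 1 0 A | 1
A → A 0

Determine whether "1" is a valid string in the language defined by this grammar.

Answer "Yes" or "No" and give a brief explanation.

Yes - a valid derivation exists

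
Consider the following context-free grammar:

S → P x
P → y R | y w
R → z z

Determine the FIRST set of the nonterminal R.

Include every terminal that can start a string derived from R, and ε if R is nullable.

We compute FIRST(R) using the standard algorithm.
FIRST(P) = {y}
FIRST(R) = {z}
FIRST(S) = {y}
Therefore, FIRST(R) = {z}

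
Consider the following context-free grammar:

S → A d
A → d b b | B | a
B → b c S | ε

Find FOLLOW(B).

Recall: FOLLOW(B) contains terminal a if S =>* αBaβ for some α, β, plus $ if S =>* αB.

We compute FOLLOW(B) using the standard algorithm.
FOLLOW(S) starts with {$}.
FIRST(A) = {a, b, d, ε}
FIRST(B) = {b, ε}
FIRST(S) = {a, b, d}
FOLLOW(A) = {d}
FOLLOW(B) = {d}
FOLLOW(S) = {$, d}
Therefore, FOLLOW(B) = {d}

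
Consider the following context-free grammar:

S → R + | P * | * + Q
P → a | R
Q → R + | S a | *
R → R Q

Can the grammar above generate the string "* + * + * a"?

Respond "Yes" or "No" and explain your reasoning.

Yes - a valid derivation exists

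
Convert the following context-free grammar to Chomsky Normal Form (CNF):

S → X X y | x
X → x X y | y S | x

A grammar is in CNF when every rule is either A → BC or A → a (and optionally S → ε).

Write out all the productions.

TY → y; S → x; TX → x; X → x; S → X X0; X0 → X TY; X → TX X1; X1 → X TY; X → TY S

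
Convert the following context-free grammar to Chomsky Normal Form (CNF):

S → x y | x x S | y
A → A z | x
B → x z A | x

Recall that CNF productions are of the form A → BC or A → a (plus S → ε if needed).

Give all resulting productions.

TX → x; TY → y; S → y; TZ → z; A → x; B → x; S → TX TY; S → TX X0; X0 → TX S; A → A TZ; B → TX X1; X1 → TZ A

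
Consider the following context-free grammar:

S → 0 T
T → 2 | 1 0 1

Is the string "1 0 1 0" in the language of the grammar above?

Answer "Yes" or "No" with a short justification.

No - no valid derivation exists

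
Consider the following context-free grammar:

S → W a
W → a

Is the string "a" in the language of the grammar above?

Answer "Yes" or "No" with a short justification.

No - no valid derivation exists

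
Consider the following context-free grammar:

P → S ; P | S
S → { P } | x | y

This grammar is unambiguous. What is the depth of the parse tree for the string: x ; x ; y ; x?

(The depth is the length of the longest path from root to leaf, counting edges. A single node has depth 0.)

5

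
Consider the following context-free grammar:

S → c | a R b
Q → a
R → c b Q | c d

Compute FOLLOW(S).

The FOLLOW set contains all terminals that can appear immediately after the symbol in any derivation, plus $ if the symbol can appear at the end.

We compute FOLLOW(S) using the standard algorithm.
FOLLOW(S) starts with {$}.
FIRST(Q) = {a}
FIRST(R) = {c}
FIRST(S) = {a, c}
FOLLOW(Q) = {b}
FOLLOW(R) = {b}
FOLLOW(S) = {$}
Therefore, FOLLOW(S) = {$}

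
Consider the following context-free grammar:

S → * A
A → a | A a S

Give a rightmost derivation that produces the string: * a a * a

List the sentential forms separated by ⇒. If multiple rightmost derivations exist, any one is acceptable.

S ⇒ * A ⇒ * A a S ⇒ * A a * A ⇒ * A a * a ⇒ * a a * a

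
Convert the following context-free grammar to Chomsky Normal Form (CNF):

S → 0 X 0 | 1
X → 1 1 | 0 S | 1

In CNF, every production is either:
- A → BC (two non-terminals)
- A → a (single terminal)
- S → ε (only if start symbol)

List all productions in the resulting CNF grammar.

T0 → 0; S → 1; T1 → 1; X → 1; S → T0 X0; X0 → X T0; X → T1 T1; X → T0 S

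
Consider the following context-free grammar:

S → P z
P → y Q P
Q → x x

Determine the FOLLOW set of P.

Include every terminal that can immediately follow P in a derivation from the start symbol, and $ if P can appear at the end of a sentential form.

We compute FOLLOW(P) using the standard algorithm.
FOLLOW(S) starts with {$}.
FIRST(P) = {y}
FIRST(Q) = {x}
FIRST(S) = {y}
FOLLOW(P) = {z}
FOLLOW(Q) = {y}
FOLLOW(S) = {$}
Therefore, FOLLOW(P) = {z}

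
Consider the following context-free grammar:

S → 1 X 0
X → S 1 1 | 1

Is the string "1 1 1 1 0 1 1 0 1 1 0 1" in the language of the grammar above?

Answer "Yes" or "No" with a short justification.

No - no valid derivation exists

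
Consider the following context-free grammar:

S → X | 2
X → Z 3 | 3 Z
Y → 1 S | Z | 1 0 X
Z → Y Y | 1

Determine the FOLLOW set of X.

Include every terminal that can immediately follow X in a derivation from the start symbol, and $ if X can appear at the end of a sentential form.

We compute FOLLOW(X) using the standard algorithm.
FOLLOW(S) starts with {$}.
FIRST(S) = {1, 2, 3}
FIRST(X) = {1, 3}
FIRST(Y) = {1}
FIRST(Z) = {1}
FOLLOW(S) = {$, 1, 3}
FOLLOW(X) = {$, 1, 3}
FOLLOW(Y) = {$, 1, 3}
FOLLOW(Z) = {$, 1, 3}
Therefore, FOLLOW(X) = {$, 1, 3}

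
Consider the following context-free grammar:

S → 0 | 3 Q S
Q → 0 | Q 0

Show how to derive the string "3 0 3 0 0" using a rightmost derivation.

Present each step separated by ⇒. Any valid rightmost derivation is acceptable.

S ⇒ 3 Q S ⇒ 3 Q 3 Q S ⇒ 3 Q 3 Q 0 ⇒ 3 Q 3 0 0 ⇒ 3 0 3 0 0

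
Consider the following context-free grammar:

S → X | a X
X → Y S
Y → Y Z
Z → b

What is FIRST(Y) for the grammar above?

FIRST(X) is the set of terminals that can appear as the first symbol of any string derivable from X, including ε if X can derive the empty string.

We compute FIRST(Y) using the standard algorithm.
FIRST(S) = {a}
FIRST(X) = {}
FIRST(Y) = {}
FIRST(Z) = {b}
Therefore, FIRST(Y) = {}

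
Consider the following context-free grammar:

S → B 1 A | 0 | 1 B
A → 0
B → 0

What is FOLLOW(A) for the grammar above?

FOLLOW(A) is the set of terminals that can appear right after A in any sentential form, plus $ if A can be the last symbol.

We compute FOLLOW(A) using the standard algorithm.
FOLLOW(S) starts with {$}.
FIRST(A) = {0}
FIRST(B) = {0}
FIRST(S) = {0, 1}
FOLLOW(A) = {$}
FOLLOW(B) = {$, 1}
FOLLOW(S) = {$}
Therefore, FOLLOW(A) = {$}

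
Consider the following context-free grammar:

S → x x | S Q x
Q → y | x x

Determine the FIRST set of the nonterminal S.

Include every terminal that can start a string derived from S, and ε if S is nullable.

We compute FIRST(S) using the standard algorithm.
FIRST(Q) = {x, y}
FIRST(S) = {x}
Therefore, FIRST(S) = {x}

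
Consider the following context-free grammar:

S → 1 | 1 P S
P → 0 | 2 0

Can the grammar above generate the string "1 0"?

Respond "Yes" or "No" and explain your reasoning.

No - no valid derivation exists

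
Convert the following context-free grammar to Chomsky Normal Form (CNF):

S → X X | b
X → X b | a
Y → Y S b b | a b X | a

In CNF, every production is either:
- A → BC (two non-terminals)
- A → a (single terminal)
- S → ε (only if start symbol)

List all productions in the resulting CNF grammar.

S → b; TB → b; X → a; TA → a; Y → a; S → X X; X → X TB; Y → Y X0; X0 → S X1; X1 → TB TB; Y → TA X2; X2 → TB X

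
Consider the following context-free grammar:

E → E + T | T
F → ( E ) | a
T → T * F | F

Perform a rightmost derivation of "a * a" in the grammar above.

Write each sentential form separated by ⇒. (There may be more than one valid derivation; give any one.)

E ⇒ T ⇒ T * F ⇒ T * a ⇒ F * a ⇒ a * a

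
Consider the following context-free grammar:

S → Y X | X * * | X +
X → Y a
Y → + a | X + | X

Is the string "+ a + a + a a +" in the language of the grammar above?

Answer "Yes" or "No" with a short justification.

No - no valid derivation exists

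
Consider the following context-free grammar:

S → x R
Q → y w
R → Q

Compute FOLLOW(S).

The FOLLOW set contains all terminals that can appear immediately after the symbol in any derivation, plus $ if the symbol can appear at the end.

We compute FOLLOW(S) using the standard algorithm.
FOLLOW(S) starts with {$}.
FIRST(Q) = {y}
FIRST(R) = {y}
FIRST(S) = {x}
FOLLOW(Q) = {$}
FOLLOW(R) = {$}
FOLLOW(S) = {$}
Therefore, FOLLOW(S) = {$}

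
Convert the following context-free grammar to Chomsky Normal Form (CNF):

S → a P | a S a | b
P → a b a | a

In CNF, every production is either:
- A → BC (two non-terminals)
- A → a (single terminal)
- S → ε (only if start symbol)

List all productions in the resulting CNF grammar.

TA → a; S → b; TB → b; P → a; S → TA P; S → TA X0; X0 → S TA; P → TA X1; X1 → TB TA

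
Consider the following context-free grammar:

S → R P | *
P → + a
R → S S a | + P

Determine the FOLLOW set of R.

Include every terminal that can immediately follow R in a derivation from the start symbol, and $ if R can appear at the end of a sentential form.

We compute FOLLOW(R) using the standard algorithm.
FOLLOW(S) starts with {$}.
FIRST(P) = {+}
FIRST(R) = {*, +}
FIRST(S) = {*, +}
FOLLOW(P) = {$, *, +, a}
FOLLOW(R) = {+}
FOLLOW(S) = {$, *, +, a}
Therefore, FOLLOW(R) = {+}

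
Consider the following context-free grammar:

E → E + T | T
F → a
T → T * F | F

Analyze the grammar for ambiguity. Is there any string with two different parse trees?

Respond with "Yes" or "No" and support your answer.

No - the grammar is unambiguous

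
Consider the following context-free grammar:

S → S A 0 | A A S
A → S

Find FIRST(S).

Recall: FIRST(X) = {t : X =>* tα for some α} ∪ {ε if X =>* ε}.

We compute FIRST(S) using the standard algorithm.
FIRST(A) = {}
FIRST(S) = {}
Therefore, FIRST(S) = {}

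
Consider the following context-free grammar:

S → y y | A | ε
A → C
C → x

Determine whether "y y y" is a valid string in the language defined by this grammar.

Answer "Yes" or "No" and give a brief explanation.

No - no valid derivation exists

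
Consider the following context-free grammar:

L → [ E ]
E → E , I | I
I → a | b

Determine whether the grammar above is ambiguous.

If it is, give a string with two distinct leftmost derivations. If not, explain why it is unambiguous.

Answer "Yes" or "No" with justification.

No - the grammar is unambiguous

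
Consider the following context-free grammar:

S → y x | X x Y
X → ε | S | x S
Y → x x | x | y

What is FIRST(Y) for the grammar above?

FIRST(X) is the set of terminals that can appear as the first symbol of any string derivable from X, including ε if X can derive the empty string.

We compute FIRST(Y) using the standard algorithm.
FIRST(S) = {x, y}
FIRST(X) = {x, y, ε}
FIRST(Y) = {x, y}
Therefore, FIRST(Y) = {x, y}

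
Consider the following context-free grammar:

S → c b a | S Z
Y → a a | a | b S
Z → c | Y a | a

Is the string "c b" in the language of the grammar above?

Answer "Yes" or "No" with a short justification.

No - no valid derivation exists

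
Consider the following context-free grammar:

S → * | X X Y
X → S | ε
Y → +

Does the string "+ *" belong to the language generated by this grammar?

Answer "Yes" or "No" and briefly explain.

No - no valid derivation exists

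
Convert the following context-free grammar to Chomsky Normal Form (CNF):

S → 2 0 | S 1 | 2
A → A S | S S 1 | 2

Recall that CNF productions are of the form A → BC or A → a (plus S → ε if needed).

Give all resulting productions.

T2 → 2; T0 → 0; T1 → 1; S → 2; A → 2; S → T2 T0; S → S T1; A → A S; A → S X0; X0 → S T1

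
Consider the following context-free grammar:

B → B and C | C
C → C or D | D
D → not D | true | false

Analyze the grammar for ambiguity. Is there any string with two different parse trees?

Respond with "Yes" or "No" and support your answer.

No - the grammar is unambiguous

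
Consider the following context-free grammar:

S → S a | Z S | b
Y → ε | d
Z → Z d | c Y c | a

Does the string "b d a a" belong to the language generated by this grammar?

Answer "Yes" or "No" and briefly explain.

No - no valid derivation exists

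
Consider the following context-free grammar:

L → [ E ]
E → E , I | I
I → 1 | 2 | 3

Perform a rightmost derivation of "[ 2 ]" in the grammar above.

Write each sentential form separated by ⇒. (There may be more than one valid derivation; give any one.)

L ⇒ [ E ] ⇒ [ I ] ⇒ [ 2 ]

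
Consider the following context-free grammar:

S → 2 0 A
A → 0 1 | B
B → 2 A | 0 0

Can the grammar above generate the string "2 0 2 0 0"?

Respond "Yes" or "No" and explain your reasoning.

Yes - a valid derivation exists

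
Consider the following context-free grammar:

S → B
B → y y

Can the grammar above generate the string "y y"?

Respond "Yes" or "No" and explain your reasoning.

Yes - a valid derivation exists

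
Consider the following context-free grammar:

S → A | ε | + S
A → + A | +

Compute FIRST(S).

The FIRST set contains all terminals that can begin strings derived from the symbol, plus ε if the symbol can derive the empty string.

We compute FIRST(S) using the standard algorithm.
FIRST(A) = {+}
FIRST(S) = {+, ε}
Therefore, FIRST(S) = {+, ε}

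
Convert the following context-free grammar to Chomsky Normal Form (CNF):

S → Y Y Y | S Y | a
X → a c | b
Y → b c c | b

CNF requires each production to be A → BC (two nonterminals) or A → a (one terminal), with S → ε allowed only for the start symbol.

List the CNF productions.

S → a; TA → a; TC → c; X → b; TB → b; Y → b; S → Y X0; X0 → Y Y; S → S Y; X → TA TC; Y → TB X1; X1 → TC TC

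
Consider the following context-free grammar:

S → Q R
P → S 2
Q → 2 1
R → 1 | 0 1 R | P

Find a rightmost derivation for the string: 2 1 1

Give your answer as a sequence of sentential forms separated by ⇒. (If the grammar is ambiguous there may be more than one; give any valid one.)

S ⇒ Q R ⇒ Q 1 ⇒ 2 1 1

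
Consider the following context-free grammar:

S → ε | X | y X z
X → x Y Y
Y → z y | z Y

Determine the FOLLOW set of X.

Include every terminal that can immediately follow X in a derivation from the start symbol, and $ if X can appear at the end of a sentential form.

We compute FOLLOW(X) using the standard algorithm.
FOLLOW(S) starts with {$}.
FIRST(S) = {x, y, ε}
FIRST(X) = {x}
FIRST(Y) = {z}
FOLLOW(S) = {$}
FOLLOW(X) = {$, z}
FOLLOW(Y) = {$, z}
Therefore, FOLLOW(X) = {$, z}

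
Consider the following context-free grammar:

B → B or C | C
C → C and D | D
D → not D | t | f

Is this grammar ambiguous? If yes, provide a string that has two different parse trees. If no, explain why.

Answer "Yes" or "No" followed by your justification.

No - the grammar is unambiguous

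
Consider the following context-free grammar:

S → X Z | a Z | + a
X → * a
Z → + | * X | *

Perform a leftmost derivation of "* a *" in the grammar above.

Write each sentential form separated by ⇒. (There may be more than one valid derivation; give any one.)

S ⇒ X Z ⇒ * a Z ⇒ * a *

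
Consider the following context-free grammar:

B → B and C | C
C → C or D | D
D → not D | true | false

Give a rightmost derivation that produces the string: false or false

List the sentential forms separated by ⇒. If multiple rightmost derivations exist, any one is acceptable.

B ⇒ C ⇒ C or D ⇒ C or false ⇒ D or false ⇒ false or false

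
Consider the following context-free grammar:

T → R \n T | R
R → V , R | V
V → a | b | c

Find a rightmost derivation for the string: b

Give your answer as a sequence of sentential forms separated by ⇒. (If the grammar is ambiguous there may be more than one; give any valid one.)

T ⇒ R ⇒ V ⇒ b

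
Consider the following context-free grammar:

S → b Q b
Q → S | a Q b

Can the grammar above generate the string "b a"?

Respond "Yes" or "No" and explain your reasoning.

No - no valid derivation exists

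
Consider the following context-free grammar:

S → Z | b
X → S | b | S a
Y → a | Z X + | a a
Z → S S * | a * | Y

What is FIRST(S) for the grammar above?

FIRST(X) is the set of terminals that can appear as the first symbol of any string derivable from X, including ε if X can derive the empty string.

We compute FIRST(S) using the standard algorithm.
FIRST(S) = {a, b}
FIRST(X) = {a, b}
FIRST(Y) = {a, b}
FIRST(Z) = {a, b}
Therefore, FIRST(S) = {a, b}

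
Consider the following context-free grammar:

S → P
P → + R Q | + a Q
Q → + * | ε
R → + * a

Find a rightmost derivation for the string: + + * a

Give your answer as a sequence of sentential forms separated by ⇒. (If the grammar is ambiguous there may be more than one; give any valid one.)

S ⇒ P ⇒ + R Q ⇒ + R ⇒ + + * a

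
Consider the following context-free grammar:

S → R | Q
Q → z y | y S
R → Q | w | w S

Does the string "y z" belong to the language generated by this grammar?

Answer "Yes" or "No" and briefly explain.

No - no valid derivation exists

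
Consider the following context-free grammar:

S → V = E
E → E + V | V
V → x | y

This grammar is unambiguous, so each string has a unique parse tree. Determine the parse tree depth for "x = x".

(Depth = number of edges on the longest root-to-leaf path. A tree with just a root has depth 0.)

3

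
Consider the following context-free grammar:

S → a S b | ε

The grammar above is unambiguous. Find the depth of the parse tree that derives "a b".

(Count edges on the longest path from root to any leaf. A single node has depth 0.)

2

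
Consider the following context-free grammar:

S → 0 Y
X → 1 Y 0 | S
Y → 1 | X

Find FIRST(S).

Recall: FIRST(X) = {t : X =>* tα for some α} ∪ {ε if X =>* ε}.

We compute FIRST(S) using the standard algorithm.
FIRST(S) = {0}
FIRST(X) = {0, 1}
FIRST(Y) = {0, 1}
Therefore, FIRST(S) = {0}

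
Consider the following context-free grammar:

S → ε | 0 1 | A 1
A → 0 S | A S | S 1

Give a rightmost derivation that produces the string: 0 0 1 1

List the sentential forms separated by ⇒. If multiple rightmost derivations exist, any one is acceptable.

S ⇒ A 1 ⇒ 0 S 1 ⇒ 0 0 1 1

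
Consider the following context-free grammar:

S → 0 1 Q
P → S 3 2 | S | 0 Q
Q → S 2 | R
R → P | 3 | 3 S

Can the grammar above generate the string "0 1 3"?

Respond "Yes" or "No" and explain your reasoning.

Yes - a valid derivation exists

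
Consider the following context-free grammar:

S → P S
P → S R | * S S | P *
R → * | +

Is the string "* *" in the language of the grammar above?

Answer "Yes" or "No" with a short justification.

No - no valid derivation exists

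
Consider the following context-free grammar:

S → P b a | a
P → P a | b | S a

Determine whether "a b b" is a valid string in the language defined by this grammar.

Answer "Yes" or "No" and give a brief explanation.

No - no valid derivation exists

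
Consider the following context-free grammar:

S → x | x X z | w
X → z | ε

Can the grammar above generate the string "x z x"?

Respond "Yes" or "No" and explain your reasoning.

No - no valid derivation exists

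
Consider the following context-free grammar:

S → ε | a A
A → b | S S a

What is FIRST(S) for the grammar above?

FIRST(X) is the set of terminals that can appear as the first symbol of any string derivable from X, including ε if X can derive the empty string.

We compute FIRST(S) using the standard algorithm.
FIRST(A) = {a, b}
FIRST(S) = {a, ε}
Therefore, FIRST(S) = {a, ε}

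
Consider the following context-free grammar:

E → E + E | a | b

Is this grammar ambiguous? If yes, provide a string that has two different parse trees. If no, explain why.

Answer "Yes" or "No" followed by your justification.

Yes - the string 'a + b + b + a' has two distinct leftmost derivations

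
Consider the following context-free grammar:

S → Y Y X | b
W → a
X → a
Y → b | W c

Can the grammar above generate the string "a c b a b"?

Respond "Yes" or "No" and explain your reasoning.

No - no valid derivation exists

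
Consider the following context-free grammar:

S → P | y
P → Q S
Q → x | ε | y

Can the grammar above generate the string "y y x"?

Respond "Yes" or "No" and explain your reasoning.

No - no valid derivation exists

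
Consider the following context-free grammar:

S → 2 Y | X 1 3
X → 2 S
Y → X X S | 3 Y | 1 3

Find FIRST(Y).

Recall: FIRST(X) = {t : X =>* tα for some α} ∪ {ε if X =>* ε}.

We compute FIRST(Y) using the standard algorithm.
FIRST(S) = {2}
FIRST(X) = {2}
FIRST(Y) = {1, 2, 3}
Therefore, FIRST(Y) = {1, 2, 3}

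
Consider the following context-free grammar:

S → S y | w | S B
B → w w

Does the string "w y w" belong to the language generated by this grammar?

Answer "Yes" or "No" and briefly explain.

No - no valid derivation exists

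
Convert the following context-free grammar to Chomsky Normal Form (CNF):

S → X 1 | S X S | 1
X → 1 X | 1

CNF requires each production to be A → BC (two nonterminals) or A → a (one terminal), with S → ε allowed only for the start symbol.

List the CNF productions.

T1 → 1; S → 1; X → 1; S → X T1; S → S X0; X0 → X S; X → T1 X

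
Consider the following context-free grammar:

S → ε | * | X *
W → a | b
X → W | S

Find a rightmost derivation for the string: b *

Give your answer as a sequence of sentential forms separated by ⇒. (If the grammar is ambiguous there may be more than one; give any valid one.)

S ⇒ X * ⇒ W * ⇒ b *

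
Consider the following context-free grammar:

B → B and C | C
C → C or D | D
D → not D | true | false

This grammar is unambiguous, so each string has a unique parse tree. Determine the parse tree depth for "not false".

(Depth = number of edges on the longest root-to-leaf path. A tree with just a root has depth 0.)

4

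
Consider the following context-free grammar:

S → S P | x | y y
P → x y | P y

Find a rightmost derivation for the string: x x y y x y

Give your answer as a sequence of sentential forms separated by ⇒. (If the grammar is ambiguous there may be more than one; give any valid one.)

S ⇒ S P ⇒ S x y ⇒ S P x y ⇒ S P y x y ⇒ S x y y x y ⇒ x x y y x y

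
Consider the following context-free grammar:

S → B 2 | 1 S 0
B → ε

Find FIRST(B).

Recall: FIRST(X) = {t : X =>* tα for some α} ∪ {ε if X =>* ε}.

We compute FIRST(B) using the standard algorithm.
FIRST(B) = {ε}
FIRST(S) = {1, 2}
Therefore, FIRST(B) = {ε}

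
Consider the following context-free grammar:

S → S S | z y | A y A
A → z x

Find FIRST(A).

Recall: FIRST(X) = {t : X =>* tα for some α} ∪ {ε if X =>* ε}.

We compute FIRST(A) using the standard algorithm.
FIRST(A) = {z}
FIRST(S) = {z}
Therefore, FIRST(A) = {z}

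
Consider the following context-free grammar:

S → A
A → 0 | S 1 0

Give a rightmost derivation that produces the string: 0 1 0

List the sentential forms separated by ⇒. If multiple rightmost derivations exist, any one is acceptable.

S ⇒ A ⇒ S 1 0 ⇒ A 1 0 ⇒ 0 1 0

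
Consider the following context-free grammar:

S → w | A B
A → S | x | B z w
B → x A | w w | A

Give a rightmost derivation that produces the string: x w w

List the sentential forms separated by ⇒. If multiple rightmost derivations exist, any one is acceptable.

S ⇒ A B ⇒ A w w ⇒ x w w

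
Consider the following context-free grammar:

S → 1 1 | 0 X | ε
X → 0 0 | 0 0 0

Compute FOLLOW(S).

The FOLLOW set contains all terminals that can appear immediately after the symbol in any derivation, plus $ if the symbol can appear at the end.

We compute FOLLOW(S) using the standard algorithm.
FOLLOW(S) starts with {$}.
FIRST(S) = {0, 1, ε}
FIRST(X) = {0}
FOLLOW(S) = {$}
FOLLOW(X) = {$}
Therefore, FOLLOW(S) = {$}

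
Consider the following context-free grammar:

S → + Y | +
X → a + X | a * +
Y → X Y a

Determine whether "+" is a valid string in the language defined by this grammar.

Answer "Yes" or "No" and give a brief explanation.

Yes - a valid derivation exists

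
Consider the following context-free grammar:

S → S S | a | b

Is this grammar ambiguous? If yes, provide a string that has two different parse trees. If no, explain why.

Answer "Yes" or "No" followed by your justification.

Yes - the string 'a b b b' has two distinct leftmost derivations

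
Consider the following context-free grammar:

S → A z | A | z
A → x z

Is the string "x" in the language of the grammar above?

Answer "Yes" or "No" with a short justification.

No - no valid derivation exists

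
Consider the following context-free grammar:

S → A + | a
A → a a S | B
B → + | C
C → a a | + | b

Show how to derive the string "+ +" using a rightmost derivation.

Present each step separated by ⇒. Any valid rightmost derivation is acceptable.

S ⇒ A + ⇒ B + ⇒ + +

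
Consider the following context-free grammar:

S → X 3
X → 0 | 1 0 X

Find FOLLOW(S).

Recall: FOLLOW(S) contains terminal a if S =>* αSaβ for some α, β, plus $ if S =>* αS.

We compute FOLLOW(S) using the standard algorithm.
FOLLOW(S) starts with {$}.
FIRST(S) = {0, 1}
FIRST(X) = {0, 1}
FOLLOW(S) = {$}
FOLLOW(X) = {3}
Therefore, FOLLOW(S) = {$}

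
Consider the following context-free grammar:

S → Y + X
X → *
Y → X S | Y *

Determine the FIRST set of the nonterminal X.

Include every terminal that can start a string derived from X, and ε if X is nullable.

We compute FIRST(X) using the standard algorithm.
FIRST(S) = {*}
FIRST(X) = {*}
FIRST(Y) = {*}
Therefore, FIRST(X) = {*}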